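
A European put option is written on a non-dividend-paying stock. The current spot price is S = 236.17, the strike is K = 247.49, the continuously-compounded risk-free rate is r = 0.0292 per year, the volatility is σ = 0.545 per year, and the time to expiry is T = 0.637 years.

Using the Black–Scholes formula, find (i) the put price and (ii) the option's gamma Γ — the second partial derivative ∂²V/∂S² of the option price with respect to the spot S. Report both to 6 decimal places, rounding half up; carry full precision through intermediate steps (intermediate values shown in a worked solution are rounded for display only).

price = 44.708757
Γ = 0.003838

σ√T = 0.545·√0.637 = 0.434977
d₁ = (ln(S/K) + (r+σ²/2)T) / (σ√T) = (ln(236.17/247.49) + (0.0292+0.545²/2)·0.637) / 0.434977 = (-0.046818 + 0.113203) / 0.434977 = 0.152616
d₂ = d₁ − σ√T = 0.152616 − 0.434977 = -0.282361
e^{−rT} = e^{−0.0292·0.637} = 0.981572
N(−d₁) = 0.439350,  N(−d₂) = 0.611166
Put price V = K·e^{−rT}·N(−d₂) − S·N(−d₁) = 148.470149 − 103.761392 = 44.708757
φ(d₁) = (1/√(2π))·e^{−d₁²/2} = 0.394323
Γ = φ(d₁) / (S·σ·√T) = 0.003838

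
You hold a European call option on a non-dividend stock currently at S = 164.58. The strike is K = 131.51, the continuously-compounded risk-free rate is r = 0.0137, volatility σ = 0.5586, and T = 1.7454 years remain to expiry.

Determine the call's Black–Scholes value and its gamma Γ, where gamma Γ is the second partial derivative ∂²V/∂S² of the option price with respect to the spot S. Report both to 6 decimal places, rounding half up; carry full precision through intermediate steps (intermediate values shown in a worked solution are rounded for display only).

price = 62.502245
Γ = 0.002561

σ√T = 0.5586·√1.7454 = 0.737986
d₁ = (ln(S/K) + (r+σ²/2)T) / (σ√T) = (ln(164.58/131.51) + (0.0137+0.5586²/2)·1.7454) / 0.737986 = (0.224314 + 0.296224) / 0.737986 = 0.705349
d₂ = d₁ − σ√T = 0.705349 − 0.737986 = -0.032638
e^{−rT} = e^{−0.0137·1.7454} = 0.976372
N(d₁) = 0.759703,  N(d₂) = 0.486982
Call price V = S·N(d₁) − K·e^{−rT}·N(d₂) = 125.031986 − 62.529741 = 62.502245
φ(d₁) = (1/√(2π))·e^{−d₁²/2} = 0.311083
Γ = φ(d₁) / (S·σ·√T) = 0.002561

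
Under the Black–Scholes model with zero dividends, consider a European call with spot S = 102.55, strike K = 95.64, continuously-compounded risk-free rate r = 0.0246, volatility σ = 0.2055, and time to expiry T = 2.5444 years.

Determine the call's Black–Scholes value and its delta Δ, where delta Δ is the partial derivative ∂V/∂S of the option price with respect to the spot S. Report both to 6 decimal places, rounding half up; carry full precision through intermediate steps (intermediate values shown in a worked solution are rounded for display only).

σ√T = 0.2055·√2.5444 = 0.327797
d₁ = (ln(S/K) + (r+σ²/2)T) / (σ√T) = (ln(102.55/95.64) + (0.0246+0.2055²/2)·2.5444) / 0.327797 = (0.069759 + 0.116318) / 0.327797 = 0.567660
d₂ = d₁ − σ√T = 0.567660 − 0.327797 = 0.239863
e^{−rT} = e^{−0.0246·2.5444} = 0.939326
N(d₁) = 0.714867,  N(d₂) = 0.594782
Call price V = S·N(d₁) − K·e^{−rT}·N(d₂) = 73.309603 − 53.433512 = 19.876090
Δ = N(d₁) = 0.714867

price = 19.876090
Δ = 0.714867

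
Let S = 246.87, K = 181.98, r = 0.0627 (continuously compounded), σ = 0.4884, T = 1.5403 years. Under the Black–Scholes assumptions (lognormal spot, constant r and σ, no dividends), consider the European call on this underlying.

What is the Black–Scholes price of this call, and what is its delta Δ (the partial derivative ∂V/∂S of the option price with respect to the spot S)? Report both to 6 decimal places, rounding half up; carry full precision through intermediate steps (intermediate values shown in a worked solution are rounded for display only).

price = 99.805883
Δ = 0.832859

σ√T = 0.4884·√1.5403 = 0.606147
d₁ = (ln(S/K) + (r+σ²/2)T) / (σ√T) = (ln(246.87/181.98) + (0.0627+0.4884²/2)·1.5403) / 0.606147 = (0.304965 + 0.280284) / 0.606147 = 0.965523
d₂ = d₁ − σ√T = 0.965523 − 0.606147 = 0.359375
e^{−rT} = e^{−0.0627·1.5403} = 0.907940
N(d₁) = 0.832859,  N(d₂) = 0.640343
Call price V = S·N(d₁) − K·e^{−rT}·N(d₂) = 205.607782 − 105.801899 = 99.805883
Δ = N(d₁) = 0.832859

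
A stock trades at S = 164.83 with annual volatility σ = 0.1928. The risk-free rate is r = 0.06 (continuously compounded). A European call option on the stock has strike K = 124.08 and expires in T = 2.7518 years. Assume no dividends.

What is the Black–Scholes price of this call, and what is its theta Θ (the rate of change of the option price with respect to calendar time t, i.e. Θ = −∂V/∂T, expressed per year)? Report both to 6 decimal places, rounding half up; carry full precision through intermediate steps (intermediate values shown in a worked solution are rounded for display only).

σ√T = 0.1928·√2.7518 = 0.319827
d₁ = (ln(S/K) + (r+σ²/2)T) / (σ√T) = (ln(164.83/124.08) + (0.06+0.1928²/2)·2.7518) / 0.319827 = (0.283988 + 0.216253) / 0.319827 = 1.564097
d₂ = d₁ − σ√T = 1.564097 − 0.319827 = 1.244270
e^{−rT} = e^{−0.06·2.7518} = 0.847802
N(d₁) = 0.941103,  N(d₂) = 0.893300
Call price V = S·N(d₁) − K·e^{−rT}·N(d₂) = 155.121943 − 93.970937 = 61.151006
φ(d₁) = (1/√(2π))·e^{−d₁²/2} = 0.117404
Θ = −S·φ(d₁)·σ/(2√T) − r·K·e^{−rT}·N(d₂) = −1.124569 − 5.638256 = -6.762825

price = 61.151006
Θ = -6.762825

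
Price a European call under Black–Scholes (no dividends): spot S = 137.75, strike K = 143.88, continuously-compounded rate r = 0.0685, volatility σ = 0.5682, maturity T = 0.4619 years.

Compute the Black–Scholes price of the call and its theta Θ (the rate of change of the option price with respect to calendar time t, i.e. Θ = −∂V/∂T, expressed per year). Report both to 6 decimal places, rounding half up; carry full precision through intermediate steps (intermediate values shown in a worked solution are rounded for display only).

price = 20.402146
Θ = -26.600109

σ√T = 0.5682·√0.4619 = 0.386167
d₁ = (ln(S/K) + (r+σ²/2)T) / (σ√T) = (ln(137.75/143.88) + (0.0685+0.5682²/2)·0.4619) / 0.386167 = (-0.043539 + 0.106203) / 0.386167 = 0.162270
d₂ = d₁ − σ√T = 0.162270 − 0.386167 = -0.223897
e^{−rT} = e^{−0.0685·0.4619} = 0.968855
N(d₁) = 0.564454,  N(d₂) = 0.411419
Call price V = S·N(d₁) − K·e^{−rT}·N(d₂) = 77.753474 − 57.351328 = 20.402146
φ(d₁) = (1/√(2π))·e^{−d₁²/2} = 0.393724
Θ = −S·φ(d₁)·σ/(2√T) − r·K·e^{−rT}·N(d₂) = −22.671543 − 3.928566 = -26.600109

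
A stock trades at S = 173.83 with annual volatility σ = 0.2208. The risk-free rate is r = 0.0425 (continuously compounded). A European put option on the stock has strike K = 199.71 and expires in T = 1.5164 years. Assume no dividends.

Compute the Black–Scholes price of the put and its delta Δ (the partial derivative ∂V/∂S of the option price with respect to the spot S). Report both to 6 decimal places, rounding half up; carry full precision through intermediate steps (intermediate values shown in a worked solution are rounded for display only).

σ√T = 0.2208·√1.5164 = 0.271898
d₁ = (ln(S/K) + (r+σ²/2)T) / (σ√T) = (ln(173.83/199.71) + (0.0425+0.2208²/2)·1.5164) / 0.271898 = (-0.138789 + 0.101411) / 0.271898 = -0.137468
d₂ = d₁ − σ√T = -0.137468 − 0.271898 = -0.409366
e^{−rT} = e^{−0.0425·1.5164} = 0.937586
N(−d₁) = 0.554670,  N(−d₂) = 0.658864
Put price V = K·e^{−rT}·N(−d₂) − S·N(−d₁) = 123.369240 − 96.418205 = 26.951036
Δ = −N(−d₁) = -0.554670

price = 26.951036
Δ = -0.554670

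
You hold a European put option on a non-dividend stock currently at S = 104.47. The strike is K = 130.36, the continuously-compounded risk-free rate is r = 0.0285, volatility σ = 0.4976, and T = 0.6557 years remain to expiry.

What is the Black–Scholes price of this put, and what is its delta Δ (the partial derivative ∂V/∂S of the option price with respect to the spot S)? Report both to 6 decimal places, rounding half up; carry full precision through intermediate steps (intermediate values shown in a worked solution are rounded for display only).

σ√T = 0.4976·√0.6557 = 0.402933
d₁ = (ln(S/K) + (r+σ²/2)T) / (σ√T) = (ln(104.47/130.36) + (0.0285+0.4976²/2)·0.6557) / 0.402933 = (-0.221400 + 0.099865) / 0.402933 = -0.301626
d₂ = d₁ − σ√T = -0.301626 − 0.402933 = -0.704559
e^{−rT} = e^{−0.0285·0.6557} = 0.981486
N(−d₁) = 0.618531,  N(−d₂) = 0.759458
Put price V = K·e^{−rT}·N(−d₂) − S·N(−d₁) = 97.169951 − 64.617957 = 32.551994
Δ = −N(−d₁) = -0.618531

price = 32.551994
Δ = -0.618531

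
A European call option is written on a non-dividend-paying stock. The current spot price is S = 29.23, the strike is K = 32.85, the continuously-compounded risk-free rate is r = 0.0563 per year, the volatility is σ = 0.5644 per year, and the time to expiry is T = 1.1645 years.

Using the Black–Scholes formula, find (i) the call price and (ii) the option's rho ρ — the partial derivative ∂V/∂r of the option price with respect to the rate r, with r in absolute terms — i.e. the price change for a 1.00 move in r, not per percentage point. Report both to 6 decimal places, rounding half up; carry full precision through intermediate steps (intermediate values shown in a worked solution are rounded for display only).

σ√T = 0.5644·√1.1645 = 0.609055
d₁ = (ln(S/K) + (r+σ²/2)T) / (σ√T) = (ln(29.23/32.85) + (0.0563+0.5644²/2)·1.1645) / 0.609055 = (-0.116756 + 0.251036) / 0.609055 = 0.220472
d₂ = d₁ − σ√T = 0.220472 − 0.609055 = -0.388584
e^{−rT} = e^{−0.0563·1.1645} = 0.936542
N(d₁) = 0.587248,  N(d₂) = 0.348792
Call price V = S·N(d₁) − K·e^{−rT}·N(d₂) = 17.165260 − 10.730724 = 6.434537
ρ = K·T·e^{−rT}·N(d₂) = 12.495928

price = 6.434537
ρ = 12.495928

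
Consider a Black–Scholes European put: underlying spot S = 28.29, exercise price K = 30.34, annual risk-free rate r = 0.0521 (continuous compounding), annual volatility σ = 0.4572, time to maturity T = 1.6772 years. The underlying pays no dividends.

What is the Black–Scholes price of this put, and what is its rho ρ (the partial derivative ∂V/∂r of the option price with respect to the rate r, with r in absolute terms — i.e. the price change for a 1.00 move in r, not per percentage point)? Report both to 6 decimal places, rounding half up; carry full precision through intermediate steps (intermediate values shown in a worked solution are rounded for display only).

price = 6.287737
ρ = -28.215867

σ√T = 0.4572·√1.6772 = 0.592105
d₁ = (ln(S/K) + (r+σ²/2)T) / (σ√T) = (ln(28.29/30.34) + (0.0521+0.4572²/2)·1.6772) / 0.592105 = (-0.069959 + 0.262676) / 0.592105 = 0.325479
d₂ = d₁ − σ√T = 0.325479 − 0.592105 = -0.266626
e^{−rT} = e^{−0.0521·1.6772} = 0.916327
N(−d₁) = 0.372409,  N(−d₂) = 0.605121
Put price V = K·e^{−rT}·N(−d₂) − S·N(−d₁) = 16.823198 − 10.535460 = 6.287737
ρ = −K·T·e^{−rT}·N(−d₂) = -28.215867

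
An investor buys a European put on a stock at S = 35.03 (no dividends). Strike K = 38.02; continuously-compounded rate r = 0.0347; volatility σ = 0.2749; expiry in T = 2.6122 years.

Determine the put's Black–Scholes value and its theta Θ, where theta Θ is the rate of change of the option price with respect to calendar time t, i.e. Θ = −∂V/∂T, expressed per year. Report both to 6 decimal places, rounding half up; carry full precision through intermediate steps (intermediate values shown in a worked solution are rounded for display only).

σ√T = 0.2749·√2.6122 = 0.444302
d₁ = (ln(S/K) + (r+σ²/2)T) / (σ√T) = (ln(35.03/38.02) + (0.0347+0.2749²/2)·2.6122) / 0.444302 = (-0.081907 + 0.189345) / 0.444302 = 0.241813
d₂ = d₁ − σ√T = 0.241813 − 0.444302 = -0.202489
e^{−rT} = e^{−0.0347·2.6122} = 0.913343
N(−d₁) = 0.404463,  N(−d₂) = 0.580233
Put price V = K·e^{−rT}·N(−d₂) − S·N(−d₁) = 20.148765 − 14.168325 = 5.980440
φ(d₁) = (1/√(2π))·e^{−d₁²/2} = 0.387447
Θ = −S·φ(d₁)·σ/(2√T) + r·K·e^{−rT}·N(−d₂) = −1.154235 + 0.699162 = -0.455073

price = 5.980440
Θ = -0.455073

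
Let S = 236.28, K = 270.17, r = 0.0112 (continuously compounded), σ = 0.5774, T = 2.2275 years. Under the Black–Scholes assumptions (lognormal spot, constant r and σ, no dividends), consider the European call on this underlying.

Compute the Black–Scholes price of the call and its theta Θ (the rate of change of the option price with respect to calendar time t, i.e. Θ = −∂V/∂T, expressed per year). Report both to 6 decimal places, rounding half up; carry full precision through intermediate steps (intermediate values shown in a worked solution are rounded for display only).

σ√T = 0.5774·√2.2275 = 0.861759
d₁ = (ln(S/K) + (r+σ²/2)T) / (σ√T) = (ln(236.28/270.17) + (0.0112+0.5774²/2)·2.2275) / 0.861759 = (-0.134034 + 0.396262) / 0.861759 = 0.304294
d₂ = d₁ − σ√T = 0.304294 − 0.861759 = -0.557464
e^{−rT} = e^{−0.0112·2.2275} = 0.975361
N(d₁) = 0.619548,  N(d₂) = 0.288605
Call price V = S·N(d₁) − K·e^{−rT}·N(d₂) = 146.386825 − 76.051239 = 70.335586
φ(d₁) = (1/√(2π))·e^{−d₁²/2} = 0.380893
Θ = −S·φ(d₁)·σ/(2√T) − r·K·e^{−rT}·N(d₂) = −17.408775 − 0.851774 = -18.260549

price = 70.335586
Θ = -18.260549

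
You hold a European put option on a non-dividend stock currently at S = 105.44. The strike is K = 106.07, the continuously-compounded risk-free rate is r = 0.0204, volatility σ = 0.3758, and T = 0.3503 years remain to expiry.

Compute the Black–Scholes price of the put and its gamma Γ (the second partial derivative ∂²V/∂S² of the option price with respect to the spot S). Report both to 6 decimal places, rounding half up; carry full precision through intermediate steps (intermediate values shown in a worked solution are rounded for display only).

σ√T = 0.3758·√0.3503 = 0.222422
d₁ = (ln(S/K) + (r+σ²/2)T) / (σ√T) = (ln(105.44/106.07) + (0.0204+0.3758²/2)·0.3503) / 0.222422 = (-0.005957 + 0.031882) / 0.222422 = 0.116556
d₂ = d₁ − σ√T = 0.116556 − 0.222422 = -0.105865
e^{−rT} = e^{−0.0204·0.3503} = 0.992879
N(−d₁) = 0.453606,  N(−d₂) = 0.542155
Put price V = K·e^{−rT}·N(−d₂) − S·N(−d₁) = 57.096941 − 47.828204 = 9.268737
φ(d₁) = (1/√(2π))·e^{−d₁²/2} = 0.396242
Γ = φ(d₁) / (S·σ·√T) = 0.016896

price = 9.268737
Γ = 0.016896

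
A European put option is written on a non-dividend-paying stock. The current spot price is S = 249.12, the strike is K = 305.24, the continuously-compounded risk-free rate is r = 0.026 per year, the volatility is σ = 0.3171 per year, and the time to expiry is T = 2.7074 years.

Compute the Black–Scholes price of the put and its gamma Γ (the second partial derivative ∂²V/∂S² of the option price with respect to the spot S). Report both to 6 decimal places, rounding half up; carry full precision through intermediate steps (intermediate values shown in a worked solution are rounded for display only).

σ√T = 0.3171·√2.7074 = 0.521762
d₁ = (ln(S/K) + (r+σ²/2)T) / (σ√T) = (ln(249.12/305.24) + (0.026+0.3171²/2)·2.7074) / 0.521762 = (-0.203164 + 0.206510) / 0.521762 = 0.006414
d₂ = d₁ − σ√T = 0.006414 − 0.521762 = -0.515348
e^{−rT} = e^{−0.026·2.7074} = 0.932028
N(−d₁) = 0.497441,  N(−d₂) = 0.696845
Put price V = K·e^{−rT}·N(−d₂) − S·N(−d₁) = 198.247016 − 123.922558 = 74.324458
φ(d₁) = (1/√(2π))·e^{−d₁²/2} = 0.398934
Γ = φ(d₁) / (S·σ·√T) = 0.003069

price = 74.324458
Γ = 0.003069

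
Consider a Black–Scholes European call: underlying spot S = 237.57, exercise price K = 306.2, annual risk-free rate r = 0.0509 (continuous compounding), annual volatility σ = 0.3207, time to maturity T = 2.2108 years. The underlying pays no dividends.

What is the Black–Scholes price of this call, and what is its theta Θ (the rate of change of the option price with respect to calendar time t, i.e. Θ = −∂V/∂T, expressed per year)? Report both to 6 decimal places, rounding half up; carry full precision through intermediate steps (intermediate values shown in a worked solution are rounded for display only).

σ√T = 0.3207·√2.2108 = 0.476841
d₁ = (ln(S/K) + (r+σ²/2)T) / (σ√T) = (ln(237.57/306.2) + (0.0509+0.3207²/2)·2.2108) / 0.476841 = (-0.253776 + 0.226218) / 0.476841 = -0.057792
d₂ = d₁ − σ√T = -0.057792 − 0.476841 = -0.534633
e^{−rT} = e^{−0.0509·2.2108} = 0.893571
N(d₁) = 0.476957,  N(d₂) = 0.296452
Call price V = S·N(d₁) − K·e^{−rT}·N(d₂) = 113.310687 − 81.112558 = 32.198129
φ(d₁) = (1/√(2π))·e^{−d₁²/2} = 0.398277
Θ = −S·φ(d₁)·σ/(2√T) − r·K·e^{−rT}·N(d₂) = −10.204004 − 4.128629 = -14.332634

price = 32.198129
Θ = -14.332634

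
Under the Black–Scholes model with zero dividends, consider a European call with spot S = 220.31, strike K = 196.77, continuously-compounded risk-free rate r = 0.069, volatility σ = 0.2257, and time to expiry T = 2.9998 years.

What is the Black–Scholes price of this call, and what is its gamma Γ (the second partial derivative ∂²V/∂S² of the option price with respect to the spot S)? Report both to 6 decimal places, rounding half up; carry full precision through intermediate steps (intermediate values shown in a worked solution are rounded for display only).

price = 68.770437
Γ = 0.002770

σ√T = 0.2257·√2.9998 = 0.390911
d₁ = (ln(S/K) + (r+σ²/2)T) / (σ√T) = (ln(220.31/196.77) + (0.069+0.2257²/2)·2.9998) / 0.390911 = (0.113000 + 0.283392) / 0.390911 = 1.014021
d₂ = d₁ − σ√T = 1.014021 − 0.390911 = 0.623111
e^{−rT} = e^{−0.069·2.9998} = 0.813031
N(d₁) = 0.844714,  N(d₂) = 0.733394
Call price V = S·N(d₁) − K·e^{−rT}·N(d₂) = 186.098882 − 117.328444 = 68.770437
φ(d₁) = (1/√(2π))·e^{−d₁²/2} = 0.238578
Γ = φ(d₁) / (S·σ·√T) = 0.002770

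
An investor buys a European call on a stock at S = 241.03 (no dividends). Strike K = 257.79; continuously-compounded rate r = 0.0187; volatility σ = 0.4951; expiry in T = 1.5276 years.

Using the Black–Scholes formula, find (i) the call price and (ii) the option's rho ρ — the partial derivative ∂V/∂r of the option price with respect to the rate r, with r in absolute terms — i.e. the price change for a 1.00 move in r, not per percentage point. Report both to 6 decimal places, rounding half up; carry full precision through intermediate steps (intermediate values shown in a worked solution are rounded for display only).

σ√T = 0.4951·√1.5276 = 0.611924
d₁ = (ln(S/K) + (r+σ²/2)T) / (σ√T) = (ln(241.03/257.79) + (0.0187+0.4951²/2)·1.5276) / 0.611924 = (-0.067224 + 0.215792) / 0.611924 = 0.242788
d₂ = d₁ − σ√T = 0.242788 − 0.611924 = -0.369136
e^{−rT} = e^{−0.0187·1.5276} = 0.971838
N(d₁) = 0.595915,  N(d₂) = 0.356013
Call price V = S·N(d₁) − K·e^{−rT}·N(d₂) = 143.633445 − 89.192000 = 54.441445
ρ = K·T·e^{−rT}·N(d₂) = 136.249699

price = 54.441445
ρ = 136.249699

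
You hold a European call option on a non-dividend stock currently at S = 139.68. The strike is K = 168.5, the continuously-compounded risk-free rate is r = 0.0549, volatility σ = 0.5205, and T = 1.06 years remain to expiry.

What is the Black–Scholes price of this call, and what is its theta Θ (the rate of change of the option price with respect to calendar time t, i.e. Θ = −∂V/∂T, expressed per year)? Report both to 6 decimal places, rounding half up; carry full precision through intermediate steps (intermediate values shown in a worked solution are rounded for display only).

price = 22.791196
Θ = -16.744909

σ√T = 0.5205·√1.06 = 0.535888
d₁ = (ln(S/K) + (r+σ²/2)T) / (σ√T) = (ln(139.68/168.5) + (0.0549+0.5205²/2)·1.06) / 0.535888 = (-0.187582 + 0.201782) / 0.535888 = 0.026498
d₂ = d₁ − σ√T = 0.026498 − 0.535888 = -0.509389
e^{−rT} = e^{−0.0549·1.06} = 0.943467
N(d₁) = 0.510570,  N(d₂) = 0.305240
Call price V = S·N(d₁) − K·e^{−rT}·N(d₂) = 71.316422 − 48.525226 = 22.791196
φ(d₁) = (1/√(2π))·e^{−d₁²/2} = 0.398802
Θ = −S·φ(d₁)·σ/(2√T) − r·K·e^{−rT}·N(d₂) = −14.080874 − 2.664035 = -16.744909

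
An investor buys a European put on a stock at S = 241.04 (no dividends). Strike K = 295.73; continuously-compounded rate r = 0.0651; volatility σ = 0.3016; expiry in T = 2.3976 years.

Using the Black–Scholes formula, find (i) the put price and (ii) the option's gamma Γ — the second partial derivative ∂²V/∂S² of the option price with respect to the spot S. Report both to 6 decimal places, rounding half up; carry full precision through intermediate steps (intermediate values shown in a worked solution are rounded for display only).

price = 51.823100
Γ = 0.003514

σ√T = 0.3016·√2.3976 = 0.467003
d₁ = (ln(S/K) + (r+σ²/2)T) / (σ√T) = (ln(241.04/295.73) + (0.0651+0.3016²/2)·2.3976) / 0.467003 = (-0.204484 + 0.265130) / 0.467003 = 0.129861
d₂ = d₁ − σ√T = 0.129861 − 0.467003 = -0.337142
e^{−rT} = e^{−0.0651·2.3976} = 0.855488
N(−d₁) = 0.448338,  N(−d₂) = 0.631995
Put price V = K·e^{−rT}·N(−d₂) − S·N(−d₁) = 159.890496 − 108.067396 = 51.823100
φ(d₁) = (1/√(2π))·e^{−d₁²/2} = 0.395593
Γ = φ(d₁) / (S·σ·√T) = 0.003514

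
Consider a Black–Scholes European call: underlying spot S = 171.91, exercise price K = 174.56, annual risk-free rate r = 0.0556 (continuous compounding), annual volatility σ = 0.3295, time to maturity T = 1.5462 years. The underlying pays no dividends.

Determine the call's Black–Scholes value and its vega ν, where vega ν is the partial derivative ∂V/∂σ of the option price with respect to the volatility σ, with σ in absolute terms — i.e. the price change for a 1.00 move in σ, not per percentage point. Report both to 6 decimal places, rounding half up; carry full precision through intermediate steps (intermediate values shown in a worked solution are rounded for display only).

price = 33.211308
ν = 79.418980

σ√T = 0.3295·√1.5462 = 0.409721
d₁ = (ln(S/K) + (r+σ²/2)T) / (σ√T) = (ln(171.91/174.56) + (0.0556+0.3295²/2)·1.5462) / 0.409721 = (-0.015297 + 0.169904) / 0.409721 = 0.377347
d₂ = d₁ − σ√T = 0.377347 − 0.409721 = -0.032374
e^{−rT} = e^{−0.0556·1.5462} = 0.917623
N(d₁) = 0.647042,  N(d₂) = 0.487087
Call price V = S·N(d₁) − K·e^{−rT}·N(d₂) = 111.233003 − 78.021695 = 33.211308
φ(d₁) = (1/√(2π))·e^{−d₁²/2} = 0.371527
ν = S·φ(d₁)·√T = 79.418980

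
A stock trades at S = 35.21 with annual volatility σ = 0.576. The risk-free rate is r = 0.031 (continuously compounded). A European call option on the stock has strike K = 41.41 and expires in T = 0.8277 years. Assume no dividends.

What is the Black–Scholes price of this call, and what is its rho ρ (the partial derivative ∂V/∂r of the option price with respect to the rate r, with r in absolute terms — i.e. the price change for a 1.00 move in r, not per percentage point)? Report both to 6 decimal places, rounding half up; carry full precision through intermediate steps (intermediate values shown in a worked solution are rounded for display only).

σ√T = 0.576·√0.8277 = 0.524033
d₁ = (ln(S/K) + (r+σ²/2)T) / (σ√T) = (ln(35.21/41.41) + (0.031+0.576²/2)·0.8277) / 0.524033 = (-0.162192 + 0.162964) / 0.524033 = 0.001473
d₂ = d₁ − σ√T = 0.001473 − 0.524033 = -0.522560
e^{−rT} = e^{−0.031·0.8277} = 0.974668
N(d₁) = 0.500588,  N(d₂) = 0.300640
Call price V = S·N(d₁) − K·e^{−rT}·N(d₂) = 17.625692 − 12.134133 = 5.491559
ρ = K·T·e^{−rT}·N(d₂) = 10.043422

price = 5.491559
ρ = 10.043422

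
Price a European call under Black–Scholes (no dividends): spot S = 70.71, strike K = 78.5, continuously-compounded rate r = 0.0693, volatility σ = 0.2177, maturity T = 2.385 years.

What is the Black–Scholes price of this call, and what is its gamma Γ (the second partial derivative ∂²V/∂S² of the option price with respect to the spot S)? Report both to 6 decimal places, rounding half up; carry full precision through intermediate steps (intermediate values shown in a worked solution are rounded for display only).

price = 11.393585
Γ = 0.015791

σ√T = 0.2177·√2.385 = 0.336204
d₁ = (ln(S/K) + (r+σ²/2)T) / (σ√T) = (ln(70.71/78.5) + (0.0693+0.2177²/2)·2.385) / 0.336204 = (-0.104512 + 0.221797) / 0.336204 = 0.348852
d₂ = d₁ − σ√T = 0.348852 − 0.336204 = 0.012648
e^{−rT} = e^{−0.0693·2.385} = 0.847656
N(d₁) = 0.636400,  N(d₂) = 0.505046
Call price V = S·N(d₁) − K·e^{−rT}·N(d₂) = 44.999830 − 33.606245 = 11.393585
φ(d₁) = (1/√(2π))·e^{−d₁²/2} = 0.375391
Γ = φ(d₁) / (S·σ·√T) = 0.015791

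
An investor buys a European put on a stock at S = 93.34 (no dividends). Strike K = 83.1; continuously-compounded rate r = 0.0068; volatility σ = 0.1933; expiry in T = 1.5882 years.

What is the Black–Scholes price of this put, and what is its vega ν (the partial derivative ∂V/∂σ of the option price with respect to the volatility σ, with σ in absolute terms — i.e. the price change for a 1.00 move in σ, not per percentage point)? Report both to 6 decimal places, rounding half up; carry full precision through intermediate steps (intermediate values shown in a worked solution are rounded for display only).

price = 4.066302
ν = 38.159944

σ√T = 0.1933·√1.5882 = 0.243604
d₁ = (ln(S/K) + (r+σ²/2)T) / (σ√T) = (ln(93.34/83.1) + (0.0068+0.1933²/2)·1.5882) / 0.243604 = (0.116204 + 0.040471) / 0.243604 = 0.643155
d₂ = d₁ − σ√T = 0.643155 − 0.243604 = 0.399551
e^{−rT} = e^{−0.0068·1.5882} = 0.989258
N(−d₁) = 0.260062,  N(−d₂) = 0.344743
Put price V = K·e^{−rT}·N(−d₂) − S·N(−d₁) = 28.340453 − 24.274151 = 4.066302
φ(d₁) = (1/√(2π))·e^{−d₁²/2} = 0.324405
ν = S·φ(d₁)·√T = 38.159944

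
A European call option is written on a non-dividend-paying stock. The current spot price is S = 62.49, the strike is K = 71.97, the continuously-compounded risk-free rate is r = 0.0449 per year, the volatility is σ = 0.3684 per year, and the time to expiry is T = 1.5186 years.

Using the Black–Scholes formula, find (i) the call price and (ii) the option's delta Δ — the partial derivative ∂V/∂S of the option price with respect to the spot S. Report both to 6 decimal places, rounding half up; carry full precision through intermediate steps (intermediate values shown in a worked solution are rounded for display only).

σ√T = 0.3684·√1.5186 = 0.453985
d₁ = (ln(S/K) + (r+σ²/2)T) / (σ√T) = (ln(62.49/71.97) + (0.0449+0.3684²/2)·1.5186) / 0.453985 = (-0.141243 + 0.171236) / 0.453985 = 0.066067
d₂ = d₁ − σ√T = 0.066067 − 0.453985 = -0.387918
e^{−rT} = e^{−0.0449·1.5186} = 0.934088
N(d₁) = 0.526338,  N(d₂) = 0.349038
Call price V = S·N(d₁) − K·e^{−rT}·N(d₂) = 32.890847 − 23.464555 = 9.426292
Δ = N(d₁) = 0.526338

price = 9.426292
Δ = 0.526338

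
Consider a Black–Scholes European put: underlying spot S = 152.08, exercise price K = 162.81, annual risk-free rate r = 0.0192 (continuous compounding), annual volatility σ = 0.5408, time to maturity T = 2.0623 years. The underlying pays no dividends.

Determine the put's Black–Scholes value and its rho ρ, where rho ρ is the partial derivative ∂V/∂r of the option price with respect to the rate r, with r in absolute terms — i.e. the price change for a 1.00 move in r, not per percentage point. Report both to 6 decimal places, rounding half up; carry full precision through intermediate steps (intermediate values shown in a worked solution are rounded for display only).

σ√T = 0.5408·√2.0623 = 0.776627
d₁ = (ln(S/K) + (r+σ²/2)T) / (σ√T) = (ln(152.08/162.81) + (0.0192+0.5408²/2)·2.0623) / 0.776627 = (-0.068177 + 0.341171) / 0.776627 = 0.351512
d₂ = d₁ − σ√T = 0.351512 − 0.776627 = -0.425115
e^{−rT} = e^{−0.0192·2.0623} = 0.961178
N(−d₁) = 0.362602,  N(−d₂) = 0.664624
Put price V = K·e^{−rT}·N(−d₂) − S·N(−d₁) = 104.006491 − 55.144525 = 48.861966
ρ = −K·T·e^{−rT}·N(−d₂) = -214.492586

price = 48.861966
ρ = -214.492586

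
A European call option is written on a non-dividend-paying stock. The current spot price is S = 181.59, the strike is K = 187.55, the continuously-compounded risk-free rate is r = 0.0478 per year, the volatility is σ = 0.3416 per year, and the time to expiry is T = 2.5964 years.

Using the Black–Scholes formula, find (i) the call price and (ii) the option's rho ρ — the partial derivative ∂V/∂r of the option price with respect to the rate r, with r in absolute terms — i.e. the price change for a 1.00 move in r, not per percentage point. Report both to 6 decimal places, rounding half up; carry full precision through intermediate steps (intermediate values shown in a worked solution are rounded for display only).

σ√T = 0.3416·√2.5964 = 0.550432
d₁ = (ln(S/K) + (r+σ²/2)T) / (σ√T) = (ln(181.59/187.55) + (0.0478+0.3416²/2)·2.5964) / 0.550432 = (-0.032294 + 0.275596) / 0.550432 = 0.442019
d₂ = d₁ − σ√T = 0.442019 − 0.550432 = -0.108413
e^{−rT} = e^{−0.0478·2.5964} = 0.883285
N(d₁) = 0.670762,  N(d₂) = 0.456834
Call price V = S·N(d₁) − K·e^{−rT}·N(d₂) = 121.803737 − 75.679149 = 46.124587
ρ = K·T·e^{−rT}·N(d₂) = 196.493343

price = 46.124587
ρ = 196.493343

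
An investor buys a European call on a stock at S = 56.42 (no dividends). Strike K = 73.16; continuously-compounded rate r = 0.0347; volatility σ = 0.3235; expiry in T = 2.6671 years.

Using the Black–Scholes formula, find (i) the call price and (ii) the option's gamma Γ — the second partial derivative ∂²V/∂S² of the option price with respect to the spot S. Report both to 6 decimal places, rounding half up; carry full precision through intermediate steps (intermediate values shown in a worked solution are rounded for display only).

σ√T = 0.3235·√2.6671 = 0.528316
d₁ = (ln(S/K) + (r+σ²/2)T) / (σ√T) = (ln(56.42/73.16) + (0.0347+0.3235²/2)·2.6671) / 0.528316 = (-0.259825 + 0.232107) / 0.528316 = -0.052464
d₂ = d₁ − σ√T = -0.052464 − 0.528316 = -0.580781
e^{−rT} = e^{−0.0347·2.6671} = 0.911605
N(d₁) = 0.479079,  N(d₂) = 0.280694
Call price V = S·N(d₁) − K·e^{−rT}·N(d₂) = 27.029658 − 18.720347 = 8.309312
φ(d₁) = (1/√(2π))·e^{−d₁²/2} = 0.398394
Γ = φ(d₁) / (S·σ·√T) = 0.013366

price = 8.309312
Γ = 0.013366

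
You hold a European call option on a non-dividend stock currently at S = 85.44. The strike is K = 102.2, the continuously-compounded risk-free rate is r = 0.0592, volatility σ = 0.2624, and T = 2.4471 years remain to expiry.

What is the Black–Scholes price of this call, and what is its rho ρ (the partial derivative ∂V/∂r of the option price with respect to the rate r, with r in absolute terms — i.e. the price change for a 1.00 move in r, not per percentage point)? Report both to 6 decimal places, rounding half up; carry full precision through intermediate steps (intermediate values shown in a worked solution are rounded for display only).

σ√T = 0.2624·√2.4471 = 0.410478
d₁ = (ln(S/K) + (r+σ²/2)T) / (σ√T) = (ln(85.44/102.2) + (0.0592+0.2624²/2)·2.4471) / 0.410478 = (-0.179117 + 0.229114) / 0.410478 = 0.121802
d₂ = d₁ − σ√T = 0.121802 − 0.410478 = -0.288676
e^{−rT} = e^{−0.0592·2.4471} = 0.865136
N(d₁) = 0.548472,  N(d₂) = 0.386415
Call price V = S·N(d₁) − K·e^{−rT}·N(d₂) = 46.861456 − 34.165602 = 12.695854
ρ = K·T·e^{−rT}·N(d₂) = 83.606645

price = 12.695854
ρ = 83.606645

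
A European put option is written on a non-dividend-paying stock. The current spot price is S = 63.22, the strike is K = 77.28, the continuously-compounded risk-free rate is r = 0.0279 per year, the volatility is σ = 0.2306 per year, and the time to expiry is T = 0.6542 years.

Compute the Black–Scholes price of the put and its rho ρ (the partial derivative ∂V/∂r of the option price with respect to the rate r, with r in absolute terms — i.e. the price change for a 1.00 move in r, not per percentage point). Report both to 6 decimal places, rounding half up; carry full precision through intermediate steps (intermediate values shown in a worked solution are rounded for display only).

σ√T = 0.2306·√0.6542 = 0.186515
d₁ = (ln(S/K) + (r+σ²/2)T) / (σ√T) = (ln(63.22/77.28) + (0.0279+0.2306²/2)·0.6542) / 0.186515 = (-0.200814 + 0.035646) / 0.186515 = -0.885548
d₂ = d₁ − σ√T = -0.885548 − 0.186515 = -1.072063
e^{−rT} = e^{−0.0279·0.6542} = 0.981913
N(−d₁) = 0.812069,  N(−d₂) = 0.858154
Put price V = K·e^{−rT}·N(−d₂) − S·N(−d₁) = 65.118688 − 51.339031 = 13.779657
ρ = −K·T·e^{−rT}·N(−d₂) = -42.600646

price = 13.779657
ρ = -42.600646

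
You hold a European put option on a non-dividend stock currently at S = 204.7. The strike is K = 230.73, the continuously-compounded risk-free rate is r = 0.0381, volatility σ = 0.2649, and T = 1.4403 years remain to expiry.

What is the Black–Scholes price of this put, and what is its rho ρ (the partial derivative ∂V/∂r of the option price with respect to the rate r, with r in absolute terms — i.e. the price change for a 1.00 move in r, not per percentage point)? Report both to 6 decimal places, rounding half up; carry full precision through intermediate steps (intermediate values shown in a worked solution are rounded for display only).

σ√T = 0.2649·√1.4403 = 0.317913
d₁ = (ln(S/K) + (r+σ²/2)T) / (σ√T) = (ln(204.7/230.73) + (0.0381+0.2649²/2)·1.4403) / 0.317913 = (-0.119703 + 0.105410) / 0.317913 = -0.044959
d₂ = d₁ − σ√T = -0.044959 − 0.317913 = -0.362872
e^{−rT} = e^{−0.0381·1.4403} = 0.946603
N(−d₁) = 0.517930,  N(−d₂) = 0.641650
Put price V = K·e^{−rT}·N(−d₂) − S·N(−d₁) = 140.142513 − 106.020232 = 34.122281
ρ = −K·T·e^{−rT}·N(−d₂) = -201.847262

price = 34.122281
ρ = -201.847262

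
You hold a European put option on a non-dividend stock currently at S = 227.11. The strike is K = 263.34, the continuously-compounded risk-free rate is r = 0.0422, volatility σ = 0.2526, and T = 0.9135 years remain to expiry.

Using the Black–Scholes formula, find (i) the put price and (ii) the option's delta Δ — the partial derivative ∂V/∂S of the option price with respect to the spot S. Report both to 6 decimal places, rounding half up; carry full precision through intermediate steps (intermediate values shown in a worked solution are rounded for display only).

σ√T = 0.2526·√0.9135 = 0.241428
d₁ = (ln(S/K) + (r+σ²/2)T) / (σ√T) = (ln(227.11/263.34) + (0.0422+0.2526²/2)·0.9135) / 0.241428 = (-0.148011 + 0.067693) / 0.241428 = -0.332679
d₂ = d₁ − σ√T = -0.332679 − 0.241428 = -0.574107
e^{−rT} = e^{−0.0422·0.9135} = 0.962184
N(−d₁) = 0.630312,  N(−d₂) = 0.717052
Put price V = K·e^{−rT}·N(−d₂) − S·N(−d₁) = 181.687801 − 143.150101 = 38.537700
Δ = −N(−d₁) = -0.630312

price = 38.537700
Δ = -0.630312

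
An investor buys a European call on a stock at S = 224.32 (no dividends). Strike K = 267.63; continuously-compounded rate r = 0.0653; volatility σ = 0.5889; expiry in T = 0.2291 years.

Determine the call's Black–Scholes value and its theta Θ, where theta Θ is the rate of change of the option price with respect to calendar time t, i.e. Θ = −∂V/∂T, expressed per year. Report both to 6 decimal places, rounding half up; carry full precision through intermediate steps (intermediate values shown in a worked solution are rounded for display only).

σ√T = 0.5889·√0.2291 = 0.281873
d₁ = (ln(S/K) + (r+σ²/2)T) / (σ√T) = (ln(224.32/267.63) + (0.0653+0.5889²/2)·0.2291) / 0.281873 = (-0.176532 + 0.054687) / 0.281873 = -0.432270
d₂ = d₁ − σ√T = -0.432270 − 0.281873 = -0.714143
e^{−rT} = e^{−0.0653·0.2291} = 0.985151
N(d₁) = 0.332773,  N(d₂) = 0.237569
Call price V = S·N(d₁) − K·e^{−rT}·N(d₂) = 74.647585 − 62.636595 = 12.010990
φ(d₁) = (1/√(2π))·e^{−d₁²/2} = 0.363358
Θ = −S·φ(d₁)·σ/(2√T) − r·K·e^{−rT}·N(d₂) = −50.141994 − 4.090170 = -54.232164

price = 12.010990
Θ = -54.232164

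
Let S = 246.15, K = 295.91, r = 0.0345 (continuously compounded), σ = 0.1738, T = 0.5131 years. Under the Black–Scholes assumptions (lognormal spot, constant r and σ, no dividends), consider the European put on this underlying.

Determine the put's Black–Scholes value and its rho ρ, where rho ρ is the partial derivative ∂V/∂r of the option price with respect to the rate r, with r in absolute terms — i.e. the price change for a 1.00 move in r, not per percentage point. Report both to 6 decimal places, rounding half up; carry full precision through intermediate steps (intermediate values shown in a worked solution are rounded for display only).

σ√T = 0.1738·√0.5131 = 0.124495
d₁ = (ln(S/K) + (r+σ²/2)T) / (σ√T) = (ln(246.15/295.91) + (0.0345+0.1738²/2)·0.5131) / 0.124495 = (-0.184114 + 0.025451) / 0.124495 = -1.274455
d₂ = d₁ − σ√T = -1.274455 − 0.124495 = -1.398949
e^{−rT} = e^{−0.0345·0.5131} = 0.982454
N(−d₁) = 0.898749,  N(−d₂) = 0.919086
Put price V = K·e^{−rT}·N(−d₂) − S·N(−d₁) = 267.194738 − 221.227031 = 45.967707
ρ = −K·T·e^{−rT}·N(−d₂) = -137.097620

price = 45.967707
ρ = -137.097620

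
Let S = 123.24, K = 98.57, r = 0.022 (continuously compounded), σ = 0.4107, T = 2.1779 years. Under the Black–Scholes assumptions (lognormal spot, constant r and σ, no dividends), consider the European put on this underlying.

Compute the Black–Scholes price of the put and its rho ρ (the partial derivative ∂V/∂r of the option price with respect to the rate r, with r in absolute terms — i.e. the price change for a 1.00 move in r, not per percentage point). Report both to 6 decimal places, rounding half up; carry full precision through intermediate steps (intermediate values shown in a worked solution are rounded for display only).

σ√T = 0.4107·√2.1779 = 0.606099
d₁ = (ln(S/K) + (r+σ²/2)T) / (σ√T) = (ln(123.24/98.57) + (0.022+0.4107²/2)·2.1779) / 0.606099 = (0.223367 + 0.231592) / 0.606099 = 0.750634
d₂ = d₁ − σ√T = 0.750634 − 0.606099 = 0.144535
e^{−rT} = e^{−0.022·2.1779} = 0.953216
N(−d₁) = 0.226436,  N(−d₂) = 0.442539
Put price V = K·e^{−rT}·N(−d₂) − S·N(−d₁) = 41.580307 − 27.906033 = 13.674274
ρ = −K·T·e^{−rT}·N(−d₂) = -90.557750

price = 13.674274
ρ = -90.557750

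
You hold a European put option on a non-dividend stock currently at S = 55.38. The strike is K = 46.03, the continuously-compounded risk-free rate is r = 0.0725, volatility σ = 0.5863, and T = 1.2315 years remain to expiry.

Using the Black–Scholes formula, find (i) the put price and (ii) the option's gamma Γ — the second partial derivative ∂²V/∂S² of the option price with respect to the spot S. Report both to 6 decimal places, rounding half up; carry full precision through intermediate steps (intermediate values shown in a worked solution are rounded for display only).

price = 6.832547
Γ = 0.008378

σ√T = 0.5863·√1.2315 = 0.650635
d₁ = (ln(S/K) + (r+σ²/2)T) / (σ√T) = (ln(55.38/46.03) + (0.0725+0.5863²/2)·1.2315) / 0.650635 = (0.184925 + 0.300946) / 0.650635 = 0.746766
d₂ = d₁ − σ√T = 0.746766 − 0.650635 = 0.096131
e^{−rT} = e^{−0.0725·1.2315} = 0.914586
N(−d₁) = 0.227602,  N(−d₂) = 0.461708
Put price V = K·e^{−rT}·N(−d₂) − S·N(−d₁) = 19.437174 − 12.604626 = 6.832547
φ(d₁) = (1/√(2π))·e^{−d₁²/2} = 0.301867
Γ = φ(d₁) / (S·σ·√T) = 0.008378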